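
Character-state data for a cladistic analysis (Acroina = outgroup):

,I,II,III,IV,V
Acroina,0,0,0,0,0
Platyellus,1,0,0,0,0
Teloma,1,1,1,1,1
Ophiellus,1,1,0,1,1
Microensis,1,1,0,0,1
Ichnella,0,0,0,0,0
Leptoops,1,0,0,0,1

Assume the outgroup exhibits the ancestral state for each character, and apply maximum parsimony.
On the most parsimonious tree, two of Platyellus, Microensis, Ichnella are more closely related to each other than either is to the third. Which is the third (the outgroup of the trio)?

Ichnella

The outgroup has state '0' for every character, so '1' is the derived state throughout.
I (derived state '1') is shared by Leptoops, Microensis, Ophiellus, Platyellus, and Teloma — a synapomorphy uniting that clade.
II (derived state '1') is shared by Microensis, Ophiellus, and Teloma — a synapomorphy uniting that clade.
III (derived state '1') is unique to Teloma (autapomorphy; uninformative for grouping).
Only Ophiellus and Teloma show the derived state '1' for IV, supporting them as a clade.
V (derived state '1') is shared by Leptoops, Microensis, Ophiellus, and Teloma — a synapomorphy uniting that clade.
Most parsimonious ingroup topology: ((Platyellus,(((Teloma,Ophiellus),Microensis),Leptoops)),Ichnella).
Microensis and Platyellus share a more recent common ancestor with each other than either does with Ichnella, so Ichnella is the least closely related of the three.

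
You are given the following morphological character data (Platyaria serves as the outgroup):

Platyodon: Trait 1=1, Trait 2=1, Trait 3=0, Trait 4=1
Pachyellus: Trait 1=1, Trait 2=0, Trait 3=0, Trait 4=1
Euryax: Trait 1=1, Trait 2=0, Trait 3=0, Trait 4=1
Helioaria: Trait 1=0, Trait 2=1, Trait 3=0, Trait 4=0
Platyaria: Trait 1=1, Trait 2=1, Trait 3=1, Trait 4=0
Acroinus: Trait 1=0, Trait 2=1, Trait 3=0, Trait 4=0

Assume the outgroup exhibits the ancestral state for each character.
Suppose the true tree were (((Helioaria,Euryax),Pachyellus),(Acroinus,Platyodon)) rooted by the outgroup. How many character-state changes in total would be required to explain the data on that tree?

8

Map each character onto (((Helioaria,Euryax),Pachyellus),(Acroinus,Platyodon)) (rooted by Platyaria) and count the minimum state changes it requires (Fitch parsimony):
Trait 1: 2; Trait 2: 2; Trait 3: 1; Trait 4: 3.
Total tree length = 8.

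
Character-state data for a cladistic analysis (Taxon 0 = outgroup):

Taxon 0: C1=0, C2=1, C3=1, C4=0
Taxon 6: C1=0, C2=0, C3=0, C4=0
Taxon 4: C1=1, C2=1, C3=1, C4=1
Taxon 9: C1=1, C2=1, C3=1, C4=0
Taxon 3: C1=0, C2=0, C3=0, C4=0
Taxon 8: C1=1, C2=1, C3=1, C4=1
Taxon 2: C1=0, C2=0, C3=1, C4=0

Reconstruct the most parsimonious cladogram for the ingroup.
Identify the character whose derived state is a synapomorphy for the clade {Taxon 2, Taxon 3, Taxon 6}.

Character polarity is set by the outgroup: the derived state is whichever differs from the outgroup's state, so for C2, C3 the derived state is '0', and for the remaining characters it is '1'.
Only Taxon 4, Taxon 8, and Taxon 9 show the derived state '1' for C1, supporting them as a clade.
C2 (derived state '0') is shared by Taxon 2, Taxon 3, and Taxon 6 — a synapomorphy uniting that clade.
Only Taxon 3 and Taxon 6 show the derived state '0' for C3, supporting them as a clade.
C4: derived state '1' in Taxon 4 and Taxon 8 only — synapomorphy for {Taxon 4, Taxon 8}.
Most parsimonious ingroup topology: (((Taxon 6,Taxon 3),Taxon 2),((Taxon 4,Taxon 8),Taxon 9)).
The clade {Taxon 2, Taxon 3, Taxon 6} is supported by C2: its derived state '0' occurs in exactly those taxa and in no other taxon (including the outgroup).

C2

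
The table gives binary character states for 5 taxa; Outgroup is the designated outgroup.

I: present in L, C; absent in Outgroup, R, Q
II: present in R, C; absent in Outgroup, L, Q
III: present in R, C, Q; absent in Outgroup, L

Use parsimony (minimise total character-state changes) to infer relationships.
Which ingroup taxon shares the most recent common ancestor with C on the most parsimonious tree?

R

The outgroup has state 'absent' for every character, so 'present' is the derived state throughout.
I (state 'present') occurs in C and L but conflicts with the nesting implied by the other characters — most parsimoniously interpreted as homoplasy.
II (derived state 'present') is shared by C and R — a synapomorphy uniting that clade.
III: derived state 'present' in C, Q, and R only — synapomorphy for {C, Q, R}.
Most parsimonious ingroup topology: (L,((R,C),Q)).
C and R form a cherry on this tree, so they are sister taxa.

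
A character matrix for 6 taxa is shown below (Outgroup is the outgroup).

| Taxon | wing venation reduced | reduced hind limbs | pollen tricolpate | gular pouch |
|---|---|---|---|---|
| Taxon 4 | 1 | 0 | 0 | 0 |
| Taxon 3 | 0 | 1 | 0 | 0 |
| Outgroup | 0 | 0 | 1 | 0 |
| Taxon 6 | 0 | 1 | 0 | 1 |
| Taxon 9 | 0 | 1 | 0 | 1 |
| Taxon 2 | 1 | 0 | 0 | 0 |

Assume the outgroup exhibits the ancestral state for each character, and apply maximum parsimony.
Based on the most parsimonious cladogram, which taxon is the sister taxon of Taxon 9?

Character polarity is set by the outgroup: the derived state is whichever differs from the outgroup's state, so for pollen tricolpate the derived state is '0', and for the remaining characters it is '1'.
Only Taxon 2 and Taxon 4 show the derived state '1' for wing venation reduced, supporting them as a clade.
Only Taxon 3, Taxon 6, and Taxon 9 show the derived state '1' for reduced hind limbs, supporting them as a clade.
All ingroup taxa share the derived state '0' for pollen tricolpate; it defines the ingroup but does not resolve relationships within it.
gular pouch (derived state '1') is shared by Taxon 6 and Taxon 9 — a synapomorphy uniting that clade.
Most parsimonious ingroup topology: ((Taxon 2,Taxon 4),((Taxon 6,Taxon 9),Taxon 3)).
Taxon 9 and Taxon 6 form a cherry on this tree, so they are sister taxa.

Taxon 6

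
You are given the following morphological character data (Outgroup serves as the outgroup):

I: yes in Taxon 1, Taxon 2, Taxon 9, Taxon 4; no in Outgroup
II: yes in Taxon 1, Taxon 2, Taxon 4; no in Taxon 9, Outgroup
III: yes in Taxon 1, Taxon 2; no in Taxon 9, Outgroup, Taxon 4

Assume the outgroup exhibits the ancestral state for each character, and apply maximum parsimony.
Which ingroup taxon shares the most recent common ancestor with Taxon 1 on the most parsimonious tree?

Taxon 2

The outgroup has state 'no' for every character, so 'yes' is the derived state throughout.
I (derived state 'yes') is shared by all ingroup taxa — unites the whole ingroup.
II (derived state 'yes') is shared by Taxon 1, Taxon 2, and Taxon 4 — a synapomorphy uniting that clade.
Only Taxon 1 and Taxon 2 show the derived state 'yes' for III, supporting them as a clade.
Most parsimonious ingroup topology: ((Taxon 4,(Taxon 1,Taxon 2)),Taxon 9).
Taxon 1 and Taxon 2 form a cherry on this tree, so they are sister taxa.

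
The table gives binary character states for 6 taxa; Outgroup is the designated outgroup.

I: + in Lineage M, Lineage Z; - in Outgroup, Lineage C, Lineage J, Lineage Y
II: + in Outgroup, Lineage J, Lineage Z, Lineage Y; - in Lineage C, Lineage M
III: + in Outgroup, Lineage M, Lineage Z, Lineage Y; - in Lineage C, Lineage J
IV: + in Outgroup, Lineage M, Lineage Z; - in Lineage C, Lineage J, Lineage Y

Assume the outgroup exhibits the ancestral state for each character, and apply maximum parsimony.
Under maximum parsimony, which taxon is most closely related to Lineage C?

Character polarity is set by the outgroup: the derived state is whichever differs from the outgroup's state, so for II, III, IV the derived state is '-', and for the remaining characters it is '+'.
I: derived state '+' in Lineage M and Lineage Z only — synapomorphy for {Lineage M, Lineage Z}.
II (state '-') occurs in Lineage C and Lineage M but conflicts with the nesting implied by the other characters — most parsimoniously interpreted as homoplasy.
Only Lineage C and Lineage J show the derived state '-' for III, supporting them as a clade.
IV: derived state '-' in Lineage C, Lineage J, and Lineage Y only — synapomorphy for {Lineage C, Lineage J, Lineage Y}.
Most parsimonious ingroup topology: (((Lineage C,Lineage J),Lineage Y),(Lineage M,Lineage Z)).
Lineage C and Lineage J form a cherry on this tree, so they are sister taxa.

Lineage J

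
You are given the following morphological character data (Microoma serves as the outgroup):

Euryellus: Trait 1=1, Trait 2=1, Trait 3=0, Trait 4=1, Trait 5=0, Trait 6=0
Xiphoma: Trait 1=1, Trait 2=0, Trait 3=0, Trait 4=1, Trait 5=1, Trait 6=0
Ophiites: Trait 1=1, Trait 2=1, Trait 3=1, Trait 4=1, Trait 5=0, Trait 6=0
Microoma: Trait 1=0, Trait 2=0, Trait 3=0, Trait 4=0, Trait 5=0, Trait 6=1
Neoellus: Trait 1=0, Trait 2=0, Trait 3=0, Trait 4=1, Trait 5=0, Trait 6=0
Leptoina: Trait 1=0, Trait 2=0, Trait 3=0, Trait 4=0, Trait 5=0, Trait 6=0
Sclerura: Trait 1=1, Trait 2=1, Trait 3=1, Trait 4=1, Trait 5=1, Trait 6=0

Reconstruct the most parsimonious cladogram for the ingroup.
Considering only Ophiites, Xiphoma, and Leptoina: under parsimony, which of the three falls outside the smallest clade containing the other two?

Character polarity is set by the outgroup: the derived state is whichever differs from the outgroup's state, so for Trait 6 the derived state is '0', and for the remaining characters it is '1'.
Trait 1: derived state '1' in Euryellus, Ophiites, Sclerura, and Xiphoma only — synapomorphy for {Euryellus, Ophiites, Sclerura, Xiphoma}.
Trait 2: derived state '1' in Euryellus, Ophiites, and Sclerura only — synapomorphy for {Euryellus, Ophiites, Sclerura}.
Only Ophiites and Sclerura show the derived state '1' for Trait 3, supporting them as a clade.
Only Euryellus, Neoellus, Ophiites, Sclerura, and Xiphoma show the derived state '1' for Trait 4, supporting them as a clade.
Trait 5 (state '1') occurs in Sclerura and Xiphoma but conflicts with the nesting implied by the other characters — most parsimoniously interpreted as homoplasy.
Trait 6 (derived state '0') is shared by all ingroup taxa — unites the whole ingroup.
Most parsimonious ingroup topology: (Leptoina,((((Sclerura,Ophiites),Euryellus),Xiphoma),Neoellus)).
Xiphoma and Ophiites share a more recent common ancestor with each other than either does with Leptoina, so Leptoina is the least closely related of the three.

Leptoina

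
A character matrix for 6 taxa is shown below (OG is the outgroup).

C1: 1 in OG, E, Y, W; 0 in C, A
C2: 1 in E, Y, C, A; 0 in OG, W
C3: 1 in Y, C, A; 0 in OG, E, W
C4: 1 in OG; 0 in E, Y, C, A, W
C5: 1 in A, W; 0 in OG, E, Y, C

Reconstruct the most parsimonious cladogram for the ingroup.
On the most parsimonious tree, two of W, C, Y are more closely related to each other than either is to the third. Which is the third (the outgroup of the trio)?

Character polarity is set by the outgroup: the derived state is whichever differs from the outgroup's state, so for C1, C4 the derived state is '0', and for the remaining characters it is '1'.
C1: derived state '0' in A and C only — synapomorphy for {A, C}.
C2: derived state '1' in A, C, E, and Y only — synapomorphy for {A, C, E, Y}.
C3: derived state '1' in A, C, and Y only — synapomorphy for {A, C, Y}.
C4 (derived state '0') is shared by all ingroup taxa — unites the whole ingroup.
C5 (state '1') occurs in A and W but conflicts with the nesting implied by the other characters — most parsimoniously interpreted as homoplasy.
Most parsimonious ingroup topology: ((E,(Y,(C,A))),W).
C and Y share a more recent common ancestor with each other than either does with W, so W is the least closely related of the three.

W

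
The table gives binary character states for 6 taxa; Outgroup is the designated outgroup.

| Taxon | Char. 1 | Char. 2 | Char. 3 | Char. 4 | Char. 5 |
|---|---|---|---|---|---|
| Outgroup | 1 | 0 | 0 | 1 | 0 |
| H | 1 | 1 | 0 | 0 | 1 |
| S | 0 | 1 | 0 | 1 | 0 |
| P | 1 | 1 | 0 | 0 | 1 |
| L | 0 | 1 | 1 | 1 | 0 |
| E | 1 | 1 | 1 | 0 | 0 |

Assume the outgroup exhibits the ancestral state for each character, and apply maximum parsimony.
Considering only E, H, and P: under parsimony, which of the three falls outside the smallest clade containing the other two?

E

Character polarity is set by the outgroup: the derived state is whichever differs from the outgroup's state, so for Char. 1, Char. 4 the derived state is '0', and for the remaining characters it is '1'.
Char. 1: derived state '0' in L and S only — synapomorphy for {L, S}.
All ingroup taxa share the derived state '1' for Char. 2; it defines the ingroup but does not resolve relationships within it.
Char. 3 (state '1') occurs in E and L but conflicts with the nesting implied by the other characters — most parsimoniously interpreted as homoplasy.
Char. 4 (derived state '0') is shared by E, H, and P — a synapomorphy uniting that clade.
Char. 5: derived state '1' in H and P only — synapomorphy for {H, P}.
Most parsimonious ingroup topology: (((H,P),E),(S,L)).
H and P share a more recent common ancestor with each other than either does with E, so E is the least closely related of the three.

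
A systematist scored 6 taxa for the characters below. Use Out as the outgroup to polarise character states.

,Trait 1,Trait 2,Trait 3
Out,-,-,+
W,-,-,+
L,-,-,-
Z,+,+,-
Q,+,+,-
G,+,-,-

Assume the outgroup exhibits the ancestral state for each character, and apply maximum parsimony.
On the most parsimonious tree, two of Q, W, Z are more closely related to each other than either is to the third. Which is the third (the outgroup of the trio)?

W

Character polarity is set by the outgroup: the derived state is whichever differs from the outgroup's state, so for Trait 3 the derived state is '-', and for the remaining characters it is '+'.
Trait 1 (derived state '+') is shared by G, Q, and Z — a synapomorphy uniting that clade.
Trait 2 (derived state '+') is shared by Q and Z — a synapomorphy uniting that clade.
Trait 3 (derived state '-') is shared by G, L, Q, and Z — a synapomorphy uniting that clade.
Most parsimonious ingroup topology: (W,(L,((Z,Q),G))).
Z and Q share a more recent common ancestor with each other than either does with W, so W is the least closely related of the three.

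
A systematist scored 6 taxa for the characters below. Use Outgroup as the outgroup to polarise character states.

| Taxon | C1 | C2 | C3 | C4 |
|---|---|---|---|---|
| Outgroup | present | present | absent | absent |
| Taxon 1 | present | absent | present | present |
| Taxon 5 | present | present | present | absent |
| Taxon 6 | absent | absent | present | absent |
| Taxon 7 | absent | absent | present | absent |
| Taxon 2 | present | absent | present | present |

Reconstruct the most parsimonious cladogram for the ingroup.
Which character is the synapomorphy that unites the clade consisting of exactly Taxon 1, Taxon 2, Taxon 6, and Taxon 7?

C2

Character polarity is set by the outgroup: the derived state is whichever differs from the outgroup's state, so for C1, C2 the derived state is 'absent', and for the remaining characters it is 'present'.
Only Taxon 6 and Taxon 7 show the derived state 'absent' for C1, supporting them as a clade.
Only Taxon 1, Taxon 2, Taxon 6, and Taxon 7 show the derived state 'absent' for C2, supporting them as a clade.
All ingroup taxa share the derived state 'present' for C3; it defines the ingroup but does not resolve relationships within it.
C4: derived state 'present' in Taxon 1 and Taxon 2 only — synapomorphy for {Taxon 1, Taxon 2}.
Most parsimonious ingroup topology: (((Taxon 1,Taxon 2),(Taxon 6,Taxon 7)),Taxon 5).
The clade {Taxon 1, Taxon 2, Taxon 6, Taxon 7} is supported by C2: its derived state 'absent' occurs in exactly those taxa and in no other taxon (including the outgroup).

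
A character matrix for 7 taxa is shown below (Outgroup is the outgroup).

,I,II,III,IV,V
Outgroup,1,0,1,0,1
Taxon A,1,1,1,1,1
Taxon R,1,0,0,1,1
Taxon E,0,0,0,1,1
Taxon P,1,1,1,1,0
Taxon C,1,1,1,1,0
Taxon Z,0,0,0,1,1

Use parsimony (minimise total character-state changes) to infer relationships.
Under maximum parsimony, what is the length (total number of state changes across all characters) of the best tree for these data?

Character polarity is set by the outgroup: the derived state is whichever differs from the outgroup's state, so for I, III, V the derived state is '0', and for the remaining characters it is '1'.
Only Taxon E and Taxon Z show the derived state '0' for I, supporting them as a clade.
Only Taxon A, Taxon C, and Taxon P show the derived state '1' for II, supporting them as a clade.
III (derived state '0') is shared by Taxon E, Taxon R, and Taxon Z — a synapomorphy uniting that clade.
All ingroup taxa share the derived state '1' for IV; it defines the ingroup but does not resolve relationships within it.
V: derived state '0' in Taxon C and Taxon P only — synapomorphy for {Taxon C, Taxon P}.
Most parsimonious ingroup topology: ((Taxon A,(Taxon P,Taxon C)),(Taxon R,(Taxon E,Taxon Z))).
Changes per character on this tree: I: 1; II: 1; III: 1; IV: 1; V: 1.
Total = 5.

5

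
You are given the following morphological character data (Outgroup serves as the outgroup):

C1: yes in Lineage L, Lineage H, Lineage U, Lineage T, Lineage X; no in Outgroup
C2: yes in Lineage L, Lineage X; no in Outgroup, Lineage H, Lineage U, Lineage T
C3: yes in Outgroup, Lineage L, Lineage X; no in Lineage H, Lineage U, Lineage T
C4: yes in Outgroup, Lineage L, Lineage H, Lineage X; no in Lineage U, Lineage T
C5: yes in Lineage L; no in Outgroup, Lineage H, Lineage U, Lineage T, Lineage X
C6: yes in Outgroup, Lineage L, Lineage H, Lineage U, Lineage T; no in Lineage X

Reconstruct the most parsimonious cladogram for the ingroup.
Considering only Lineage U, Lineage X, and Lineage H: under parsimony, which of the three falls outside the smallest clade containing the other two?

Character polarity is set by the outgroup: the derived state is whichever differs from the outgroup's state, so for C3, C4, C6 the derived state is 'no', and for the remaining characters it is 'yes'.
All ingroup taxa share the derived state 'yes' for C1; it defines the ingroup but does not resolve relationships within it.
Only Lineage L and Lineage X show the derived state 'yes' for C2, supporting them as a clade.
C3 (derived state 'no') is shared by Lineage H, Lineage T, and Lineage U — a synapomorphy uniting that clade.
C4 (derived state 'no') is shared by Lineage T and Lineage U — a synapomorphy uniting that clade.
C5 (derived state 'yes') is unique to Lineage L (autapomorphy; uninformative for grouping).
C6: derived state 'no' in Lineage X only — an autapomorphy, so it tells us nothing about relationships among taxa.
Most parsimonious ingroup topology: ((Lineage L,Lineage X),(Lineage H,(Lineage U,Lineage T))).
Lineage U and Lineage H share a more recent common ancestor with each other than either does with Lineage X, so Lineage X is the least closely related of the three.

Lineage X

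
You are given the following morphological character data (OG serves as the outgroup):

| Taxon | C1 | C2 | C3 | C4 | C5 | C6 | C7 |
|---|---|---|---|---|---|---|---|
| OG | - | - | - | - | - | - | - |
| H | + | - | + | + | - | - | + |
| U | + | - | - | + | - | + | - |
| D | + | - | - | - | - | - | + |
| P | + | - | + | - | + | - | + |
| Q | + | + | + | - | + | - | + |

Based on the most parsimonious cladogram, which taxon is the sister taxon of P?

Q

The outgroup has state '-' for every character, so '+' is the derived state throughout.
All ingroup taxa share the derived state '+' for C1; it defines the ingroup but does not resolve relationships within it.
C2: derived state '+' in Q only — an autapomorphy, so it tells us nothing about relationships among taxa.
Only H, P, and Q show the derived state '+' for C3, supporting them as a clade.
C4 groups H and U, which is incompatible with the clades supported by the remaining characters; treating it as convergent (homoplasy) costs fewer steps than any alternative tree.
C5: derived state '+' in P and Q only — synapomorphy for {P, Q}.
C6 (derived state '+') is unique to U (autapomorphy; uninformative for grouping).
C7: derived state '+' in D, H, P, and Q only — synapomorphy for {D, H, P, Q}.
Most parsimonious ingroup topology: (((H,(P,Q)),D),U).
P and Q form a cherry on this tree, so they are sister taxa.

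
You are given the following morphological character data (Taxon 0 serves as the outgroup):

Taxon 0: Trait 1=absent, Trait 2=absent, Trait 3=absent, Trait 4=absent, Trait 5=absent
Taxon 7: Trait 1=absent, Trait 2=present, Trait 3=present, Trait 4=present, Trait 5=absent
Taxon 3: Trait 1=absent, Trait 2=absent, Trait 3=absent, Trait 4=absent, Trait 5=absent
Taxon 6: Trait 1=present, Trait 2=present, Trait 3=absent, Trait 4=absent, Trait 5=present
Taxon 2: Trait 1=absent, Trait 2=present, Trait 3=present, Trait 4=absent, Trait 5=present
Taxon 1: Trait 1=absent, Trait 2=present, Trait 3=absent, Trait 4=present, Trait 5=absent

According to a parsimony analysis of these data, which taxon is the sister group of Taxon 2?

Taxon 6

The outgroup has state 'absent' for every character, so 'present' is the derived state throughout.
Trait 1: derived state 'present' in Taxon 6 only — an autapomorphy, so it tells us nothing about relationships among taxa.
Trait 2 (derived state 'present') is shared by Taxon 1, Taxon 2, Taxon 6, and Taxon 7 — a synapomorphy uniting that clade.
Trait 3 groups Taxon 2 and Taxon 7, which is incompatible with the clades supported by the remaining characters; treating it as convergent (homoplasy) costs fewer steps than any alternative tree.
Only Taxon 1 and Taxon 7 show the derived state 'present' for Trait 4, supporting them as a clade.
Only Taxon 2 and Taxon 6 show the derived state 'present' for Trait 5, supporting them as a clade.
Most parsimonious ingroup topology: (((Taxon 7,Taxon 1),(Taxon 6,Taxon 2)),Taxon 3).
Taxon 2 and Taxon 6 form a cherry on this tree, so they are sister taxa.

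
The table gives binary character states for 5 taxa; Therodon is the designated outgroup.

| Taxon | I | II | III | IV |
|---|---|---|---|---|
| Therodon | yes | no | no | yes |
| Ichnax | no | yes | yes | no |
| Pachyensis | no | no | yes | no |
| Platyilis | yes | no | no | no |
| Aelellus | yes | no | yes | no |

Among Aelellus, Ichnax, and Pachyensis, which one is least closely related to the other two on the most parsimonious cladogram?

Character polarity is set by the outgroup: the derived state is whichever differs from the outgroup's state, so for I, IV the derived state is 'no', and for the remaining characters it is 'yes'.
Only Ichnax and Pachyensis show the derived state 'no' for I, supporting them as a clade.
II: derived state 'yes' in Ichnax only — an autapomorphy, so it tells us nothing about relationships among taxa.
III (derived state 'yes') is shared by Aelellus, Ichnax, and Pachyensis — a synapomorphy uniting that clade.
All ingroup taxa share the derived state 'no' for IV; it defines the ingroup but does not resolve relationships within it.
Most parsimonious ingroup topology: (((Ichnax,Pachyensis),Aelellus),Platyilis).
Ichnax and Pachyensis share a more recent common ancestor with each other than either does with Aelellus, so Aelellus is the least closely related of the three.

Aelellus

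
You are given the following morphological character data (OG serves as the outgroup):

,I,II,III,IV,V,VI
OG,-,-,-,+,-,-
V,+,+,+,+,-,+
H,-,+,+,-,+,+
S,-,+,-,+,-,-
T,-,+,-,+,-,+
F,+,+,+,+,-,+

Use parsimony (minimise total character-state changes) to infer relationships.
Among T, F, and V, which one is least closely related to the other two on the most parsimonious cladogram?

Character polarity is set by the outgroup: the derived state is whichever differs from the outgroup's state, so for IV the derived state is '-', and for the remaining characters it is '+'.
Only F and V show the derived state '+' for I, supporting them as a clade.
All ingroup taxa share the derived state '+' for II; it defines the ingroup but does not resolve relationships within it.
III: derived state '+' in F, H, and V only — synapomorphy for {F, H, V}.
IV: derived state '-' in H only — an autapomorphy, so it tells us nothing about relationships among taxa.
V (derived state '+') is unique to H (autapomorphy; uninformative for grouping).
VI (derived state '+') is shared by F, H, T, and V — a synapomorphy uniting that clade.
Most parsimonious ingroup topology: ((((V,F),H),T),S).
V and F share a more recent common ancestor with each other than either does with T, so T is the least closely related of the three.

T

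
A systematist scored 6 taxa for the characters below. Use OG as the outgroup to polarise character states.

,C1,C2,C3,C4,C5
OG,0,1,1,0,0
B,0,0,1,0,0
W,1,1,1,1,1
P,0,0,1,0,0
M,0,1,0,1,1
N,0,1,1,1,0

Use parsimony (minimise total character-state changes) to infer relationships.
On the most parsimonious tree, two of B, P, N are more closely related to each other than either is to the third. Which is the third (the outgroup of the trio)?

N

Character polarity is set by the outgroup: the derived state is whichever differs from the outgroup's state, so for C2, C3 the derived state is '0', and for the remaining characters it is '1'.
C1 (derived state '1') is unique to W (autapomorphy; uninformative for grouping).
C2 (derived state '0') is shared by B and P — a synapomorphy uniting that clade.
C3: derived state '0' in M only — an autapomorphy, so it tells us nothing about relationships among taxa.
C4: derived state '1' in M, N, and W only — synapomorphy for {M, N, W}.
Only M and W show the derived state '1' for C5, supporting them as a clade.
Most parsimonious ingroup topology: ((B,P),((W,M),N)).
P and B share a more recent common ancestor with each other than either does with N, so N is the least closely related of the three.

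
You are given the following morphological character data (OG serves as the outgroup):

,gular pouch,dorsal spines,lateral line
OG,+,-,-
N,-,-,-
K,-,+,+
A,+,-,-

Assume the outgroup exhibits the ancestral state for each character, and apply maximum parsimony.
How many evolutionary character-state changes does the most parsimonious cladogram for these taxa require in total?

Character polarity is set by the outgroup: the derived state is whichever differs from the outgroup's state, so for gular pouch the derived state is '-', and for the remaining characters it is '+'.
Only K and N show the derived state '-' for gular pouch, supporting them as a clade.
dorsal spines: derived state '+' in K only — an autapomorphy, so it tells us nothing about relationships among taxa.
lateral line: derived state '+' in K only — an autapomorphy, so it tells us nothing about relationships among taxa.
Most parsimonious ingroup topology: ((N,K),A).
Changes per character on this tree: gular pouch: 1; dorsal spines: 1; lateral line: 1.
Total = 3.

3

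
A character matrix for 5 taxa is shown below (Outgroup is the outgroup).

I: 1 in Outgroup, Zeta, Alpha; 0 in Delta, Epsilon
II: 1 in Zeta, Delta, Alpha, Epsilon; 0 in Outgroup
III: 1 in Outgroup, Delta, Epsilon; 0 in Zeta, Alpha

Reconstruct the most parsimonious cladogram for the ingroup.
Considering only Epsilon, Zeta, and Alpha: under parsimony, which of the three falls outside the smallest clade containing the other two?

Character polarity is set by the outgroup: the derived state is whichever differs from the outgroup's state, so for I, III the derived state is '0', and for the remaining characters it is '1'.
I (derived state '0') is shared by Delta and Epsilon — a synapomorphy uniting that clade.
All ingroup taxa share the derived state '1' for II; it defines the ingroup but does not resolve relationships within it.
Only Alpha and Zeta show the derived state '0' for III, supporting them as a clade.
Most parsimonious ingroup topology: ((Zeta,Alpha),(Delta,Epsilon)).
Alpha and Zeta share a more recent common ancestor with each other than either does with Epsilon, so Epsilon is the least closely related of the three.

Epsilon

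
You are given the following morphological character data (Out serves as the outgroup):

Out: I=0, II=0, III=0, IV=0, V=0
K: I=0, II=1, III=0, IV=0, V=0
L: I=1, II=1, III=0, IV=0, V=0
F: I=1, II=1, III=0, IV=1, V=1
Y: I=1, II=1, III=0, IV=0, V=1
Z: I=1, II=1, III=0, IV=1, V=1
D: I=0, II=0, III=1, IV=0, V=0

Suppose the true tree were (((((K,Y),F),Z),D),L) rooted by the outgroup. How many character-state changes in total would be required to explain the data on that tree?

10

Map each character onto (((((K,Y),F),Z),D),L) (rooted by Out) and count the minimum state changes it requires (Fitch parsimony):
I: 3; II: 2; III: 1; IV: 2; V: 2.
Total tree length = 10.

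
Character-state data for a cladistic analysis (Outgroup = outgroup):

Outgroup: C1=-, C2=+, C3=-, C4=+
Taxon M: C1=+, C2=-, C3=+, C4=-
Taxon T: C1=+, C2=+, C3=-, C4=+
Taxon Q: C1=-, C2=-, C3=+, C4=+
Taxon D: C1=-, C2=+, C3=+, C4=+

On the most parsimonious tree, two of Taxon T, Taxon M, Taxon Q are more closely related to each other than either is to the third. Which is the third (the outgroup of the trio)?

Character polarity is set by the outgroup: the derived state is whichever differs from the outgroup's state, so for C2, C4 the derived state is '-', and for the remaining characters it is '+'.
C1 groups Taxon M and Taxon T, which is incompatible with the clades supported by the remaining characters; treating it as convergent (homoplasy) costs fewer steps than any alternative tree.
C2 (derived state '-') is shared by Taxon M and Taxon Q — a synapomorphy uniting that clade.
Only Taxon D, Taxon M, and Taxon Q show the derived state '+' for C3, supporting them as a clade.
C4 (derived state '-') is unique to Taxon M (autapomorphy; uninformative for grouping).
Most parsimonious ingroup topology: (((Taxon M,Taxon Q),Taxon D),Taxon T).
Taxon M and Taxon Q share a more recent common ancestor with each other than either does with Taxon T, so Taxon T is the least closely related of the three.

Taxon T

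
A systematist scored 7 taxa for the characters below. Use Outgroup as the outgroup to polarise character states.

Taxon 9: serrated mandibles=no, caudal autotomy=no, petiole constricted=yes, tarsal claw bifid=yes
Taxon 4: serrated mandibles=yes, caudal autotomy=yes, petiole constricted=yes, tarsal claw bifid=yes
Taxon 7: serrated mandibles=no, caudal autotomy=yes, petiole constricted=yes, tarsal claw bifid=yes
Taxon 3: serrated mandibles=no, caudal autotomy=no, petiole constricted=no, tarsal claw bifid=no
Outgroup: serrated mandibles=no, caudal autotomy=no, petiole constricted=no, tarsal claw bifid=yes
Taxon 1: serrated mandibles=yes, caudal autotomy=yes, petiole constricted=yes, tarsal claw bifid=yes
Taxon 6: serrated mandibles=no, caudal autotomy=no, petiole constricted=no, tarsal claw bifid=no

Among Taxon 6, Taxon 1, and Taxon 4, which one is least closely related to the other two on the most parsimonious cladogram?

Taxon 6

Character polarity is set by the outgroup: the derived state is whichever differs from the outgroup's state, so for tarsal claw bifid the derived state is 'no', and for the remaining characters it is 'yes'.
serrated mandibles: derived state 'yes' in Taxon 1 and Taxon 4 only — synapomorphy for {Taxon 1, Taxon 4}.
Only Taxon 1, Taxon 4, and Taxon 7 show the derived state 'yes' for caudal autotomy, supporting them as a clade.
Only Taxon 1, Taxon 4, Taxon 7, and Taxon 9 show the derived state 'yes' for petiole constricted, supporting them as a clade.
Only Taxon 3 and Taxon 6 show the derived state 'no' for tarsal claw bifid, supporting them as a clade.
Most parsimonious ingroup topology: ((Taxon 6,Taxon 3),(Taxon 9,((Taxon 4,Taxon 1),Taxon 7))).
Taxon 4 and Taxon 1 share a more recent common ancestor with each other than either does with Taxon 6, so Taxon 6 is the least closely related of the three.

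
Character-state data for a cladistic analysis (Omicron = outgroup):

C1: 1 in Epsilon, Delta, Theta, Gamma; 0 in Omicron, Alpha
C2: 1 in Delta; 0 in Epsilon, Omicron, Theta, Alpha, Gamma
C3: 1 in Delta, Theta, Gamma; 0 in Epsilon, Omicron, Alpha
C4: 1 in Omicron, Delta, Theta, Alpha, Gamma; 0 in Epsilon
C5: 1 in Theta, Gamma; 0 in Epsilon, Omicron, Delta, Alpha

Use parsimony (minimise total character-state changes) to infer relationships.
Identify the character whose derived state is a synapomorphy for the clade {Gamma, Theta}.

Character polarity is set by the outgroup: the derived state is whichever differs from the outgroup's state, so for C4 the derived state is '0', and for the remaining characters it is '1'.
C1: derived state '1' in Delta, Epsilon, Gamma, and Theta only — synapomorphy for {Delta, Epsilon, Gamma, Theta}.
C2: derived state '1' in Delta only — an autapomorphy, so it tells us nothing about relationships among taxa.
Only Delta, Gamma, and Theta show the derived state '1' for C3, supporting them as a clade.
C4: derived state '0' in Epsilon only — an autapomorphy, so it tells us nothing about relationships among taxa.
Only Gamma and Theta show the derived state '1' for C5, supporting them as a clade.
Most parsimonious ingroup topology: ((Epsilon,((Theta,Gamma),Delta)),Alpha).
The clade {Gamma, Theta} is supported by C5: its derived state '1' occurs in exactly those taxa and in no other taxon (including the outgroup).

C5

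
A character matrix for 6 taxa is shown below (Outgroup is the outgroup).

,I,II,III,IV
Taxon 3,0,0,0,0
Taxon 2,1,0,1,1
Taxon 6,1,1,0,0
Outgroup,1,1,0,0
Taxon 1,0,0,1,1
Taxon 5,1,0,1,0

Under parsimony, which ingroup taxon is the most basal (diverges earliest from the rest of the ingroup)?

Taxon 6

Character polarity is set by the outgroup: the derived state is whichever differs from the outgroup's state, so for I, II the derived state is '0', and for the remaining characters it is '1'.
I (state '0') occurs in Taxon 1 and Taxon 3 but conflicts with the nesting implied by the other characters — most parsimoniously interpreted as homoplasy.
II: derived state '0' in Taxon 1, Taxon 2, Taxon 3, and Taxon 5 only — synapomorphy for {Taxon 1, Taxon 2, Taxon 3, Taxon 5}.
Only Taxon 1, Taxon 2, and Taxon 5 show the derived state '1' for III, supporting them as a clade.
IV: derived state '1' in Taxon 1 and Taxon 2 only — synapomorphy for {Taxon 1, Taxon 2}.
Most parsimonious ingroup topology: (((Taxon 5,(Taxon 1,Taxon 2)),Taxon 3),Taxon 6).
Taxon 6 is sister to the clade containing all other ingroup taxa, so it is the earliest-diverging (most basal) ingroup lineage.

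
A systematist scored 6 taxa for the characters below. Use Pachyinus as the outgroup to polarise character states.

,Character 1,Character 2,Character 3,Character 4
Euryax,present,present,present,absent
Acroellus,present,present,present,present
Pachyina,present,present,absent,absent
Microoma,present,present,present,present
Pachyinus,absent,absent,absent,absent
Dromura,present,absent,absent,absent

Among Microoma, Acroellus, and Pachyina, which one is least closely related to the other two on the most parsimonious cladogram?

Pachyina

The outgroup has state 'absent' for every character, so 'present' is the derived state throughout.
Character 1 (derived state 'present') is shared by all ingroup taxa — unites the whole ingroup.
Character 2: derived state 'present' in Acroellus, Euryax, Microoma, and Pachyina only — synapomorphy for {Acroellus, Euryax, Microoma, Pachyina}.
Character 3: derived state 'present' in Acroellus, Euryax, and Microoma only — synapomorphy for {Acroellus, Euryax, Microoma}.
Character 4 (derived state 'present') is shared by Acroellus and Microoma — a synapomorphy uniting that clade.
Most parsimonious ingroup topology: (((Euryax,(Microoma,Acroellus)),Pachyina),Dromura).
Microoma and Acroellus share a more recent common ancestor with each other than either does with Pachyina, so Pachyina is the least closely related of the three.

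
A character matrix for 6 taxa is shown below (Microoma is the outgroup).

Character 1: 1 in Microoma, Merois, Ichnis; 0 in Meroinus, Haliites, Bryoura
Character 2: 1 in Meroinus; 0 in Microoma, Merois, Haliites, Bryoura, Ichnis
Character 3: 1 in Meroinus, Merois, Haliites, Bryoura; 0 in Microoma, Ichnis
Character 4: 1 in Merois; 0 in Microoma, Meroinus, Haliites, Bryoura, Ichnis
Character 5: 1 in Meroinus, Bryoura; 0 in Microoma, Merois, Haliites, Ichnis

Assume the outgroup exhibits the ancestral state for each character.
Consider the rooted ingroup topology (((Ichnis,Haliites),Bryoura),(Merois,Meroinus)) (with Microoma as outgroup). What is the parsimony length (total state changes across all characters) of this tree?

9

Map each character onto (((Ichnis,Haliites),Bryoura),(Merois,Meroinus)) (rooted by Microoma) and count the minimum state changes it requires (Fitch parsimony):
Character 1: 3; Character 2: 1; Character 3: 2; Character 4: 1; Character 5: 2.
Total tree length = 9.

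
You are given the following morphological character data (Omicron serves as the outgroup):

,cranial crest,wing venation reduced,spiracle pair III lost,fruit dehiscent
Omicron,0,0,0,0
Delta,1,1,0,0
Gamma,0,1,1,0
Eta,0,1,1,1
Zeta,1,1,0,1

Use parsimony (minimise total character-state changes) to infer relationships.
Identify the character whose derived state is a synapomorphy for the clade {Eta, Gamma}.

spiracle pair III lost

The outgroup has state '0' for every character, so '1' is the derived state throughout.
cranial crest: derived state '1' in Delta and Zeta only — synapomorphy for {Delta, Zeta}.
wing venation reduced (derived state '1') is shared by all ingroup taxa — unites the whole ingroup.
spiracle pair III lost (derived state '1') is shared by Eta and Gamma — a synapomorphy uniting that clade.
fruit dehiscent groups Eta and Zeta, which is incompatible with the clades supported by the remaining characters; treating it as convergent (homoplasy) costs fewer steps than any alternative tree.
Most parsimonious ingroup topology: ((Delta,Zeta),(Gamma,Eta)).
The clade {Eta, Gamma} is supported by spiracle pair III lost: its derived state '1' occurs in exactly those taxa and in no other taxon (including the outgroup).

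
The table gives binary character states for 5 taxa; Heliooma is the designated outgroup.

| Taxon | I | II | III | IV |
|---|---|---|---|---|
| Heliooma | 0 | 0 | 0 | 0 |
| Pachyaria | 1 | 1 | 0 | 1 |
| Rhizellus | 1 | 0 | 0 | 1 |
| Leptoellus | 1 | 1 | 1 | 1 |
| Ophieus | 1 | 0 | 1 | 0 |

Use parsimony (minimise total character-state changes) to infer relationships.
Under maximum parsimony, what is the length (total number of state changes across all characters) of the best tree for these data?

5

The outgroup has state '0' for every character, so '1' is the derived state throughout.
All ingroup taxa share the derived state '1' for I; it defines the ingroup but does not resolve relationships within it.
II (derived state '1') is shared by Leptoellus and Pachyaria — a synapomorphy uniting that clade.
III (state '1') occurs in Leptoellus and Ophieus but conflicts with the nesting implied by the other characters — most parsimoniously interpreted as homoplasy.
IV: derived state '1' in Leptoellus, Pachyaria, and Rhizellus only — synapomorphy for {Leptoellus, Pachyaria, Rhizellus}.
Most parsimonious ingroup topology: (((Pachyaria,Leptoellus),Rhizellus),Ophieus).
Changes per character on this tree: I: 1; II: 1; III: 2; IV: 1.
Total = 5.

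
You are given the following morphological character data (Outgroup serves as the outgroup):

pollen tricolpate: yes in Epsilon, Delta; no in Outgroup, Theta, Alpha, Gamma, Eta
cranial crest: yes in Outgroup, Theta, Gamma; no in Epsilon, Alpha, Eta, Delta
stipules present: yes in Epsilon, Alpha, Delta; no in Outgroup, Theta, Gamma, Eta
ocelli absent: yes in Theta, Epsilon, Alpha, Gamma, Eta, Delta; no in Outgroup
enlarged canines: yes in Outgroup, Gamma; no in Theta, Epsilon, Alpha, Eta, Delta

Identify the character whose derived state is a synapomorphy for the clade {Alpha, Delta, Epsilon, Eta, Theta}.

enlarged canines

Character polarity is set by the outgroup: the derived state is whichever differs from the outgroup's state, so for cranial crest, enlarged canines the derived state is 'no', and for the remaining characters it is 'yes'.
Only Delta and Epsilon show the derived state 'yes' for pollen tricolpate, supporting them as a clade.
cranial crest: derived state 'no' in Alpha, Delta, Epsilon, and Eta only — synapomorphy for {Alpha, Delta, Epsilon, Eta}.
Only Alpha, Delta, and Epsilon show the derived state 'yes' for stipules present, supporting them as a clade.
All ingroup taxa share the derived state 'yes' for ocelli absent; it defines the ingroup but does not resolve relationships within it.
enlarged canines: derived state 'no' in Alpha, Delta, Epsilon, Eta, and Theta only — synapomorphy for {Alpha, Delta, Epsilon, Eta, Theta}.
Most parsimonious ingroup topology: ((Theta,(((Epsilon,Delta),Alpha),Eta)),Gamma).
The clade {Alpha, Delta, Epsilon, Eta, Theta} is supported by enlarged canines: its derived state 'no' occurs in exactly those taxa and in no other taxon (including the outgroup).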